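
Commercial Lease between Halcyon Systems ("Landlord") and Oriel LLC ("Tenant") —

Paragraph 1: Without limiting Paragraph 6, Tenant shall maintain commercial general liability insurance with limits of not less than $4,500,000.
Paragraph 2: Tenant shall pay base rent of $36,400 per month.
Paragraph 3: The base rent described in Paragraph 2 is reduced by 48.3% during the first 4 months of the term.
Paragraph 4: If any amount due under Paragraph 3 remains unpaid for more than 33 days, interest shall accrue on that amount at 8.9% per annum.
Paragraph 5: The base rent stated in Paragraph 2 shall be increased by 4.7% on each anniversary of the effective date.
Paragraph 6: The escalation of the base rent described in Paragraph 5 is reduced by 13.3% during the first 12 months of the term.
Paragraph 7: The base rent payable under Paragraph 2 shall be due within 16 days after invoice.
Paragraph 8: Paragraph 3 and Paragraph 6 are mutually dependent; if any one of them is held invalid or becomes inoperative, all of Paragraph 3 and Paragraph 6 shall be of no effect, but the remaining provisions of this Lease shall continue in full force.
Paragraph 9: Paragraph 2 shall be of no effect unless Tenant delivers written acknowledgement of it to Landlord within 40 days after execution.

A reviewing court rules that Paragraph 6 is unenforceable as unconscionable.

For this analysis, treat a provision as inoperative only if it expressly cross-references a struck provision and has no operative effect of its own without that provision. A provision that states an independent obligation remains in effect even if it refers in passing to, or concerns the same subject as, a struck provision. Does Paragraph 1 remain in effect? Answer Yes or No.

Paragraph 6 is struck. Although Paragraph 1 refers to Paragraph 6, its operative terms do not depend on Paragraph 6, so it remains in effect. Nothing else in the Lease is defined by reference to Paragraph 6. Paragraph 8 declares Paragraph 3 and Paragraph 6 mutually dependent; since one of them has fallen, all of them are of no effect. That brings down Paragraph 3 as well. Paragraph 4 in turn depends solely on a provision now struck and likewise falls. The remainder continues in force under Paragraph 8. The provisions still in force are Paragraph 1, Paragraph 2, Paragraph 5, Paragraph 7, Paragraph 8, and Paragraph 9. Paragraph 1 is among the surviving provisions, so the answer is yes.

Yes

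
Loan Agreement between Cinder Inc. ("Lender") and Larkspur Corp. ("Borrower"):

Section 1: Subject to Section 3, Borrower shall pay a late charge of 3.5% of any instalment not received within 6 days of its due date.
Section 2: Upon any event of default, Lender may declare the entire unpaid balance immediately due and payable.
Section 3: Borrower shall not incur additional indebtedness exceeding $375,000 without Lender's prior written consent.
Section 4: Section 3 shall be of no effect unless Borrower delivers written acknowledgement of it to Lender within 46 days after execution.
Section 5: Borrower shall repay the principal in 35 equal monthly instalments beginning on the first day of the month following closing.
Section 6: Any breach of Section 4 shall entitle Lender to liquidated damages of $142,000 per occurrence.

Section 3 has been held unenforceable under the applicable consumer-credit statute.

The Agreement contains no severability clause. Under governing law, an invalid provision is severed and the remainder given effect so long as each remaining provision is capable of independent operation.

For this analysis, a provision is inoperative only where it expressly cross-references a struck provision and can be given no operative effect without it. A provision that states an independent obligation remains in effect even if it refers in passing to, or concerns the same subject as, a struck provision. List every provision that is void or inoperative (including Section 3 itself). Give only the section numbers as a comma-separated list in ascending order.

Section 3 is struck. Section 4 operates only by reference to Section 3, so it falls with Section 3. Section 6 does nothing except set the liquidated-damages amount by reference to Section 4; with Section 4 gone it has no independent effect and is inoperative. Section 1 mentions Section 3 but its own obligation stands independently of Section 3, so Section 1 is not affected. Under the stated default rule, only provisions that cannot operate independently fall away; the rest are enforced. Section 1, Section 2, and Section 5 remain in effect.

3, 4, 6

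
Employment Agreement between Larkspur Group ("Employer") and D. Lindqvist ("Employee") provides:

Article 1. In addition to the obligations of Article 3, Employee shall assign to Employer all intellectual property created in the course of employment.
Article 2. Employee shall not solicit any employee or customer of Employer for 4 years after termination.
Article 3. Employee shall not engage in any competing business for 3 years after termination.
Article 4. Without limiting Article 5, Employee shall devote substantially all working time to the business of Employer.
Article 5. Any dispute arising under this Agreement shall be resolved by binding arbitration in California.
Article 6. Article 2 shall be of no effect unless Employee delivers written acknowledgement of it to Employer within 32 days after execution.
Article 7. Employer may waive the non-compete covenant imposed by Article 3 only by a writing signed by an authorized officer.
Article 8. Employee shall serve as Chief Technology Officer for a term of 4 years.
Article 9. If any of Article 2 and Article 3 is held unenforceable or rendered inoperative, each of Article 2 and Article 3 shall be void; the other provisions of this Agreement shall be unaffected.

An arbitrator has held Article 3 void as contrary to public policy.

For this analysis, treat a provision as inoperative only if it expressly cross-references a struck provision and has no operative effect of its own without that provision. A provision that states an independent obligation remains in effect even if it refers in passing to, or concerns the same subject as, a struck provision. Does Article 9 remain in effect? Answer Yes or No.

Article 3 is struck. Article 7 operates only by reference to Article 3, so it falls with Article 3. Although Article 1 refers to Article 3, its operative terms do not depend on Article 3, so it remains in effect. Article 9 declares Article 2 and Article 3 mutually dependent; since one of them has fallen, all of them are of no effect. That brings down Article 2 as well. Article 6 in turn depends solely on a provision now struck and likewise falls. The remainder continues in force under Article 9. That leaves Article 1, Article 4, Article 5, Article 8, and Article 9 in effect. Article 9 is among the surviving provisions, so the answer is yes.

Yes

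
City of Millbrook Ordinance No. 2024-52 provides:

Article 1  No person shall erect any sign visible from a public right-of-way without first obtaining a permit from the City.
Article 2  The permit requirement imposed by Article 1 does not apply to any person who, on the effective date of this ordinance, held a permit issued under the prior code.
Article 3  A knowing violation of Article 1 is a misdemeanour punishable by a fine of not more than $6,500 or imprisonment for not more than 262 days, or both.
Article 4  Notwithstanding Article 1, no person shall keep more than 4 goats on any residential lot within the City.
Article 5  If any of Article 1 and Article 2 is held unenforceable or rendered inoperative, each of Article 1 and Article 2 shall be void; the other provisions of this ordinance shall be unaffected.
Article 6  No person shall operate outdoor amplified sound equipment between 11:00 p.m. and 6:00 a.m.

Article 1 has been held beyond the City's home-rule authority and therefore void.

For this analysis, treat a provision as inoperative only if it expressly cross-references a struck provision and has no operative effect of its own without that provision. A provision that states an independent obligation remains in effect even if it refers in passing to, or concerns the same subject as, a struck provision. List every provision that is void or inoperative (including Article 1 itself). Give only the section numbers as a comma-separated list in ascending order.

1, 2, 3

Article 1 is struck. Article 2 operates only by reference to Article 1, so it falls with Article 1. Article 3 has no operative effect of its own apart from Article 1 and is therefore inoperative. Although Article 4 refers to Article 1, its operative terms do not depend on Article 1, so it remains in effect. Article 5 declares Article 1 and Article 2 mutually dependent; since one of them has fallen, all of them are of no effect. The remainder continues in force under Article 5. The provisions still in force are Article 4, Article 5, and Article 6.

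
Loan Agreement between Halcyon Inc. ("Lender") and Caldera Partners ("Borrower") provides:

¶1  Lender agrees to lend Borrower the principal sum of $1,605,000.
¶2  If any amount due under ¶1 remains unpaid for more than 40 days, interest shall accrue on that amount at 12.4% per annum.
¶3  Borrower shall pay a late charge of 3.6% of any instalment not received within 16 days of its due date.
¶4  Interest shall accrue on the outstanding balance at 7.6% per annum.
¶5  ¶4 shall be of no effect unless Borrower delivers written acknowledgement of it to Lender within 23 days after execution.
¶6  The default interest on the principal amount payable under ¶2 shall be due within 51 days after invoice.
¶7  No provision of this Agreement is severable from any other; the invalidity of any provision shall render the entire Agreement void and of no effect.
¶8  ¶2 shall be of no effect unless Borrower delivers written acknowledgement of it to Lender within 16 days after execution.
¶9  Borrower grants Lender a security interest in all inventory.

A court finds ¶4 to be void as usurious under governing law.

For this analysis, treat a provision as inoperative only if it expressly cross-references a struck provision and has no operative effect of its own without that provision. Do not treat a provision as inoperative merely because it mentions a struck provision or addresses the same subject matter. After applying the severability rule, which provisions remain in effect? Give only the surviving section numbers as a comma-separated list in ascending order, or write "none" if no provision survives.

none

¶4 is struck. ¶5 merely fixes the acknowledgement condition for ¶4; with ¶4 gone it has nothing to operate on and falls away. ¶7 provides that the Agreement is not severable, so the invalidity of any one provision voids the entire Agreement. No provision of the Agreement survives.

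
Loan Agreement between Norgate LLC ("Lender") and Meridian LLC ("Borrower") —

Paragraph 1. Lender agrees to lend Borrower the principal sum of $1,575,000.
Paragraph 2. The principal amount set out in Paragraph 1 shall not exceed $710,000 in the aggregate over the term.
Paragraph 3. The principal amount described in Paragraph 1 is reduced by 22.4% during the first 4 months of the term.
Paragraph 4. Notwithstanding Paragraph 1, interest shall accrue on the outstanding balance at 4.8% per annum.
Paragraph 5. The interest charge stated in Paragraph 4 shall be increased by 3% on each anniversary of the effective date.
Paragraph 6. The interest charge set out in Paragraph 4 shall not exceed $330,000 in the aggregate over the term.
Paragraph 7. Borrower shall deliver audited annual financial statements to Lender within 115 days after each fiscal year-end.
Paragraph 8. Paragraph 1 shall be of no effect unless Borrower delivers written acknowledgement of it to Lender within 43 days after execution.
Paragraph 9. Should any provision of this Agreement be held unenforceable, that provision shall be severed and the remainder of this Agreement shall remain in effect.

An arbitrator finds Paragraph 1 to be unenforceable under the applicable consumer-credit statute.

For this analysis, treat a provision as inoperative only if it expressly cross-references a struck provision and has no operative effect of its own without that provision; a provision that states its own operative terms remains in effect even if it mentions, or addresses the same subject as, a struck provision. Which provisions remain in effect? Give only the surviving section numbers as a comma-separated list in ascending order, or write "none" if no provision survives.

4, 5, 6, 7, 9

Paragraph 1 is struck. Paragraph 2 operates only by reference to Paragraph 1, so it falls with Paragraph 1. Paragraph 3 does nothing except set the introductory reduction to the principal amount by reference to Paragraph 1; with Paragraph 1 gone it has no independent effect and is inoperative. The only function of Paragraph 8 is the acknowledgement condition for Paragraph 1, so it cannot stand once Paragraph 1 is removed. Paragraph 4 mentions Paragraph 1 but its own obligation stands independently of Paragraph 1, so Paragraph 4 is not affected. Under the severability clause in Paragraph 9, the remaining provisions continue in force. That leaves Paragraph 4, Paragraph 5, Paragraph 6, Paragraph 7, and Paragraph 9 in effect.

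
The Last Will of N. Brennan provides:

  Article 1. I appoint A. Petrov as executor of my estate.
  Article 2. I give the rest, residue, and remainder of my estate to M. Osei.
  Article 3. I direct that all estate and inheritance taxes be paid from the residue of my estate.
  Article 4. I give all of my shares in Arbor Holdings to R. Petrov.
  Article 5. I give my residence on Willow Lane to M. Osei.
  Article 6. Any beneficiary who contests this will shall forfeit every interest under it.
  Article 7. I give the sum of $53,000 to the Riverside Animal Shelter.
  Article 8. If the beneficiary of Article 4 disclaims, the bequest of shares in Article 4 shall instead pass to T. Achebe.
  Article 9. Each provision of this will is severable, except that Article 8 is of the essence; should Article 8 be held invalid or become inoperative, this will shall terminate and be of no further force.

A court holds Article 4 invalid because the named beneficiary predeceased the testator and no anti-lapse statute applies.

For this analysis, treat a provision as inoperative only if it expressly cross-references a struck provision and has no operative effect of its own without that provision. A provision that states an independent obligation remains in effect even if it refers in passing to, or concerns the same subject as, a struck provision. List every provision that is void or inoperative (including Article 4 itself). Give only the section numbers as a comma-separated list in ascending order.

Article 4 is struck. Article 8 operates only by reference to Article 4, so it falls with Article 4. Article 9 makes Article 8 an essential term, and Article 8 has been rendered inoperative by the cascade; under Article 9, the entire will is therefore void. No provision of the will survives.

1, 2, 3, 4, 5, 6, 7, 8, 9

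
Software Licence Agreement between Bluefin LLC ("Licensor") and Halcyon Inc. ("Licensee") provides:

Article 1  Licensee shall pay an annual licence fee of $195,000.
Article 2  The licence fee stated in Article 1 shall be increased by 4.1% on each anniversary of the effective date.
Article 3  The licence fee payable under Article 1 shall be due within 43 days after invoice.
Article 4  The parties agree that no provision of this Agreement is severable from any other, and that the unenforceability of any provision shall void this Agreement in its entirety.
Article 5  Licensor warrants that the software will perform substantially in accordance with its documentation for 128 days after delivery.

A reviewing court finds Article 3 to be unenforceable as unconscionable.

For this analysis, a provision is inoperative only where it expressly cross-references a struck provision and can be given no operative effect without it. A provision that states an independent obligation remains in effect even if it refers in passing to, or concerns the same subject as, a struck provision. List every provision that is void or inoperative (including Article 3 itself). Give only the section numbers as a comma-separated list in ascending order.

1, 2, 3, 4, 5

Article 3 is struck. Nothing else in the Agreement is defined by reference to Article 3. Article 4 provides that the Agreement is not severable, so the invalidity of any one provision voids the entire Agreement. No provision of the Agreement survives.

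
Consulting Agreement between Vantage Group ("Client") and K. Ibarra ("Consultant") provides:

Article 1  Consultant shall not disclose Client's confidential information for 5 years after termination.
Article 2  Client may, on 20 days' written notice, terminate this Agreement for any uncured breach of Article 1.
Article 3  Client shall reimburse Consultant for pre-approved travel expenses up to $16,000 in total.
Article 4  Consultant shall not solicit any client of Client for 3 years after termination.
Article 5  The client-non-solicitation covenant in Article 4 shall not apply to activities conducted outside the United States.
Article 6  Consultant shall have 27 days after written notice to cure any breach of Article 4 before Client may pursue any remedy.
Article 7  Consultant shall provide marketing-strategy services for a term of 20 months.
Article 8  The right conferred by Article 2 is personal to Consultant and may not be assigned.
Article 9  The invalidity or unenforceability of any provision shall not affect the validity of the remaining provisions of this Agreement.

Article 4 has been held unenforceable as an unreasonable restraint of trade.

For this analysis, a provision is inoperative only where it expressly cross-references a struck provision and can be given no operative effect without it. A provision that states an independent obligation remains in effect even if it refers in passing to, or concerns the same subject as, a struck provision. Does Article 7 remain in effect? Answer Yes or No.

Yes

Article 4 is struck. The whole of Article 5 is the carve-out from the client-non-solicitation covenant, defined by reference to Article 4, so Article 5 cannot stand once Article 4 is removed. Article 6 operates only by reference to Article 4, so it falls with Article 4. Under the severability clause in Article 9, the remaining provisions continue in force. Article 1, Article 2, Article 3, Article 7, Article 8, and Article 9 remain in effect. Article 7 is among the surviving provisions, so the answer is yes.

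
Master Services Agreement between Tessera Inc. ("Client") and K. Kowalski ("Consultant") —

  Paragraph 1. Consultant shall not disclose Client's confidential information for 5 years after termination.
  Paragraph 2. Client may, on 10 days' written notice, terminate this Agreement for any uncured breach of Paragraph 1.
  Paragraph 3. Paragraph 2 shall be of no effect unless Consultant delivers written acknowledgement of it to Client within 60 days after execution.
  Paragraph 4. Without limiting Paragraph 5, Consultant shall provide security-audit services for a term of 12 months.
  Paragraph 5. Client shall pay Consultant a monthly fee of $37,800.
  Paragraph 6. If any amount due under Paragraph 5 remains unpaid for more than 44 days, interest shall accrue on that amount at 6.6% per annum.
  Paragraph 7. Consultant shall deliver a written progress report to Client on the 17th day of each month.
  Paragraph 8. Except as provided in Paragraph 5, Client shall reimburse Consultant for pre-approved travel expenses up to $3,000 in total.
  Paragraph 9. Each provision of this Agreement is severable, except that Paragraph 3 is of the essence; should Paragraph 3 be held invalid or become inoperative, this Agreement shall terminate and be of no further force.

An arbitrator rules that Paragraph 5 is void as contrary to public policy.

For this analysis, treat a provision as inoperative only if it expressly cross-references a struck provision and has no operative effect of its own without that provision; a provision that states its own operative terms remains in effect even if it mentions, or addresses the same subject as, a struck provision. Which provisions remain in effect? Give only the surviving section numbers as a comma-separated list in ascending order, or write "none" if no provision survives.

1, 2, 3, 4, 7, 8, 9

Paragraph 5 is struck. Paragraph 6 operates only by reference to Paragraph 5, so it falls with Paragraph 5. Paragraph 4 mentions Paragraph 5 but its own obligation stands independently of Paragraph 5, so Paragraph 4 is not affected. Although Paragraph 8 refers to Paragraph 5, its operative terms do not depend on Paragraph 5, so it remains in effect. Paragraph 9 makes Paragraph 3 an essential term, but Paragraph 3 is unaffected, so the severability proviso in Paragraph 9 preserves the remaining provisions. That leaves Paragraph 1, Paragraph 2, Paragraph 3, Paragraph 4, Paragraph 7, Paragraph 8, and Paragraph 9 in effect.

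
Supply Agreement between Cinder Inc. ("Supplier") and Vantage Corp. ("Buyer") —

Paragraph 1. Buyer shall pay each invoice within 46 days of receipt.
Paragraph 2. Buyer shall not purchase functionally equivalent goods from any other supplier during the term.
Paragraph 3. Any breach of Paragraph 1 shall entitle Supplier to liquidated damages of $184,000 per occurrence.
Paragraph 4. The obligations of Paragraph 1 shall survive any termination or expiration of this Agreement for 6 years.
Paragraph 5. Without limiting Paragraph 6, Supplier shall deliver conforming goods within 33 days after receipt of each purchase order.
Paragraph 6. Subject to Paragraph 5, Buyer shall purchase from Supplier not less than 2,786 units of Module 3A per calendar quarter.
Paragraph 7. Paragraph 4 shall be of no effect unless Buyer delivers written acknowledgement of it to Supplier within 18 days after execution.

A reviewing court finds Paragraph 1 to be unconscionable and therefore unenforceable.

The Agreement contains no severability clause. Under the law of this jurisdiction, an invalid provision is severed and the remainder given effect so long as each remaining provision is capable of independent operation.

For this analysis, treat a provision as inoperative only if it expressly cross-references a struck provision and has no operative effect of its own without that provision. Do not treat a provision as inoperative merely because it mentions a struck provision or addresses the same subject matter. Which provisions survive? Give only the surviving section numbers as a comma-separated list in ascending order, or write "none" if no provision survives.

2, 5, 6

Paragraph 1 is struck. Paragraph 3 does nothing except set the liquidated-damages amount by reference to Paragraph 1; with Paragraph 1 gone it has no independent effect and is inoperative. Paragraph 4 operates only by reference to Paragraph 1, so it falls with Paragraph 1. Paragraph 7 has no operative effect of its own apart from Paragraph 4 and is therefore inoperative. Under the stated default rule, only provisions that cannot operate independently fall away; the rest are enforced. That leaves Paragraph 2, Paragraph 5, and Paragraph 6 in effect.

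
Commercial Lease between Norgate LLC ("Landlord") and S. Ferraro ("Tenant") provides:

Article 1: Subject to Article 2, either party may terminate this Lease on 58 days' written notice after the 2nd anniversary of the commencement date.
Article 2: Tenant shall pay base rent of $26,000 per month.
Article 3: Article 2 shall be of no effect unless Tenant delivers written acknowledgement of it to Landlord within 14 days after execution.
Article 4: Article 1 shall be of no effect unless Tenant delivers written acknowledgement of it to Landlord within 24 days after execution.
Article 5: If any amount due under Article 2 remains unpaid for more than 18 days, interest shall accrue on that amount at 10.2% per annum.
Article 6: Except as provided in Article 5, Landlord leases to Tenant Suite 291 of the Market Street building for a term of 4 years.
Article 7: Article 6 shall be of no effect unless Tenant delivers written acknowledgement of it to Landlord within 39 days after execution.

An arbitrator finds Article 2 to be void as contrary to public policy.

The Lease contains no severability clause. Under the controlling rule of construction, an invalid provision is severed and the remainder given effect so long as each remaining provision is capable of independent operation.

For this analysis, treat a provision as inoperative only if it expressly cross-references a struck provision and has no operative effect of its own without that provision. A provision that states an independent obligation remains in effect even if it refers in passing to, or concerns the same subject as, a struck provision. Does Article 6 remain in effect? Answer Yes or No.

Article 2 is struck. The only function of Article 3 is the acknowledgement condition for Article 2, so it cannot stand once Article 2 is removed. Article 5 does nothing except set the default interest on the base rent by reference to Article 2; with Article 2 gone it has no independent effect and is inoperative. Article 6 mentions Article 5 but its own obligation stands independently of Article 5, so Article 6 is not affected. Article 1 mentions Article 2 but its own obligation stands independently of Article 2, so Article 1 is not affected. With no severability clause, the stated default rule severs what cannot stand and enforces each remaining provision that can operate on its own. That leaves Article 1, Article 4, Article 6, and Article 7 in effect. Article 6 is among the surviving provisions, so the answer is yes.

Yes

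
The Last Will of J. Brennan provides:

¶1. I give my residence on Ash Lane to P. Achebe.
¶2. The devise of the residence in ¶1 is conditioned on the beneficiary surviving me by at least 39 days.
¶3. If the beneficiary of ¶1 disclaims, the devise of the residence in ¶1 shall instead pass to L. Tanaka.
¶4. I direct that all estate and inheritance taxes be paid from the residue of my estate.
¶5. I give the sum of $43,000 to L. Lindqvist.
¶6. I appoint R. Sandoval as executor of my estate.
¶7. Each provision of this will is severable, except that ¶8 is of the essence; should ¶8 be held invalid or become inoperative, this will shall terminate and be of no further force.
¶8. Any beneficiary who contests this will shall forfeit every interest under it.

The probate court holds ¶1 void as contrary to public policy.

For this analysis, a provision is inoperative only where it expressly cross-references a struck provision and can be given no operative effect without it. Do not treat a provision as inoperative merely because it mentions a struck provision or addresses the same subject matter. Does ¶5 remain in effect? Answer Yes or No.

Yes

¶1 is struck. ¶2 merely fixes the survivorship condition on ¶1; with ¶1 gone it has nothing to operate on and falls away. ¶3 merely fixes the alternative disposition for ¶1; with ¶1 gone it has nothing to operate on and falls away. ¶7 makes ¶8 an essential term, but ¶8 is unaffected, so the severability proviso in ¶7 preserves the remaining provisions. That leaves ¶4, ¶5, ¶6, ¶7, and ¶8 in effect. ¶5 is among the surviving provisions, so the answer is yes.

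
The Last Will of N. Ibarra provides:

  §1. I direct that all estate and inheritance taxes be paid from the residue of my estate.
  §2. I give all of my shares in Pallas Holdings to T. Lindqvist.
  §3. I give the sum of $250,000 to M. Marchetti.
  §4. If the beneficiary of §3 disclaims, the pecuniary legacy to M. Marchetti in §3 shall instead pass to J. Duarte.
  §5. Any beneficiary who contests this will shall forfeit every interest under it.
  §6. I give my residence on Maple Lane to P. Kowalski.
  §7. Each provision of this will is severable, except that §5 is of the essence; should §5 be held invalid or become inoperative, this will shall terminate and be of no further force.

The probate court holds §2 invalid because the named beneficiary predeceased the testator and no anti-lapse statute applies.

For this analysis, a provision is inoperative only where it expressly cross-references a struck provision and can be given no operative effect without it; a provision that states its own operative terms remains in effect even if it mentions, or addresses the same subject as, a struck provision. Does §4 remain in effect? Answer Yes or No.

§2 is struck. No other provision's operative terms depend on §2. §7 makes §5 an essential term, but §5 is unaffected, so the severability proviso in §7 preserves the remaining provisions. That leaves §1, §3, §4, §5, §6, and §7 in effect. §4 is among the surviving provisions, so the answer is yes.

Yes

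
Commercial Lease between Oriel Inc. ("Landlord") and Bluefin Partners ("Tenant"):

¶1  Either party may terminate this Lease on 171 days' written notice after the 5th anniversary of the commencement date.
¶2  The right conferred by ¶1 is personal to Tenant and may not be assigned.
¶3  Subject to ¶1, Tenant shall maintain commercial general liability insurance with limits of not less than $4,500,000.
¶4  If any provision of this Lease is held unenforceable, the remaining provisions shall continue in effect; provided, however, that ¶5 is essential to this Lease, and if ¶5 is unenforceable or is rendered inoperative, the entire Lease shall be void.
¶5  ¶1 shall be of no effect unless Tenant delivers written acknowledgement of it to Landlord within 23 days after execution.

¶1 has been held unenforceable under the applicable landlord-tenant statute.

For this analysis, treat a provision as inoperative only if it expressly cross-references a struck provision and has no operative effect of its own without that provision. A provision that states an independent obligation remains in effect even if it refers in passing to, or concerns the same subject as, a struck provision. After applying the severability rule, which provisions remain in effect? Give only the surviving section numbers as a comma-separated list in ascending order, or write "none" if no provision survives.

none

¶1 is struck. The only function of ¶2 is the non-assignment of ¶1, so it cannot stand once ¶1 is removed. The only function of ¶5 is the acknowledgement condition for ¶1, so it cannot stand once ¶1 is removed. ¶4 makes ¶5 an essential term, and ¶5 has been rendered inoperative by the cascade; under ¶4, the entire Lease is therefore void. No provision of the Lease survives.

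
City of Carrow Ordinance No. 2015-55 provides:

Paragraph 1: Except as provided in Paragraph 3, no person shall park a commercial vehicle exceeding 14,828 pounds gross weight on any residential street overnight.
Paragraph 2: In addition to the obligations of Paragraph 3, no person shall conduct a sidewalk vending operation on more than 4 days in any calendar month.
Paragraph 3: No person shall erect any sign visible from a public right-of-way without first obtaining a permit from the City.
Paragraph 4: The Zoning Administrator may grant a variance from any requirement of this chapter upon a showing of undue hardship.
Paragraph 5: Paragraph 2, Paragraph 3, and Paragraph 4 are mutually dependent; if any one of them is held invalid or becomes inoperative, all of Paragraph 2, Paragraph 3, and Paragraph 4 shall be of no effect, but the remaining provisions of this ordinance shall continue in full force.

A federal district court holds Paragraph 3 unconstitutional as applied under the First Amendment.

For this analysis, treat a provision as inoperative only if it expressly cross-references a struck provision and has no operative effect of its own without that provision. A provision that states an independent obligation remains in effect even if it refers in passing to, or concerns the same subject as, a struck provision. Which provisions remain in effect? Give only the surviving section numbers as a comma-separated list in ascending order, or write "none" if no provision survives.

Paragraph 3 is struck. Paragraph 1 mentions Paragraph 3 but its own obligation stands independently of Paragraph 3, so Paragraph 1 is not affected. Nothing else in the ordinance is defined by reference to Paragraph 3. Paragraph 5 declares Paragraph 2, Paragraph 3, and Paragraph 4 mutually dependent; since one of them has fallen, all of them are of no effect. That brings down Paragraph 2 and Paragraph 4 as well. The remainder continues in force under Paragraph 5. Paragraph 1 and Paragraph 5 remain in effect.

1, 5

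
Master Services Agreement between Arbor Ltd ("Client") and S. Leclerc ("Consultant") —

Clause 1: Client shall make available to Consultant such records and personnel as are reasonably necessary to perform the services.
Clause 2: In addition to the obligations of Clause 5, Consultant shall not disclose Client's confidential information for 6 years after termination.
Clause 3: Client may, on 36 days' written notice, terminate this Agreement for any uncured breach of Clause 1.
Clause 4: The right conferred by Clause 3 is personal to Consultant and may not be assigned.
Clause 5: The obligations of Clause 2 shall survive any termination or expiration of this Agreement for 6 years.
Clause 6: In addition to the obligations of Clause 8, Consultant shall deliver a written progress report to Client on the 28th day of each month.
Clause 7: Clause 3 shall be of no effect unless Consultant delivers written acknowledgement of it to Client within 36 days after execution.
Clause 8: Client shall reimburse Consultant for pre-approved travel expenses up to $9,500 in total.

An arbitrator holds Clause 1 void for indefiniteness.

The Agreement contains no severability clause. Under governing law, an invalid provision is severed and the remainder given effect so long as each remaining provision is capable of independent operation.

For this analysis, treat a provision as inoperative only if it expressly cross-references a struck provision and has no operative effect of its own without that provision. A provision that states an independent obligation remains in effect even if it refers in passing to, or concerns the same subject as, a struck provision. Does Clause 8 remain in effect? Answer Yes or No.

Yes

Clause 1 is struck. Clause 3 operates only by reference to Clause 1, so it falls with Clause 1. Clause 4 merely fixes the non-assignment of Clause 3; with Clause 3 gone it has nothing to operate on and falls away. Clause 7 operates only by reference to Clause 3, so it falls with Clause 3. With no severability clause, the stated default rule severs what cannot stand and enforces each remaining provision that can operate on its own. Clause 2, Clause 5, Clause 6, and Clause 8 remain in effect. Clause 8 is among the surviving provisions, so the answer is yes.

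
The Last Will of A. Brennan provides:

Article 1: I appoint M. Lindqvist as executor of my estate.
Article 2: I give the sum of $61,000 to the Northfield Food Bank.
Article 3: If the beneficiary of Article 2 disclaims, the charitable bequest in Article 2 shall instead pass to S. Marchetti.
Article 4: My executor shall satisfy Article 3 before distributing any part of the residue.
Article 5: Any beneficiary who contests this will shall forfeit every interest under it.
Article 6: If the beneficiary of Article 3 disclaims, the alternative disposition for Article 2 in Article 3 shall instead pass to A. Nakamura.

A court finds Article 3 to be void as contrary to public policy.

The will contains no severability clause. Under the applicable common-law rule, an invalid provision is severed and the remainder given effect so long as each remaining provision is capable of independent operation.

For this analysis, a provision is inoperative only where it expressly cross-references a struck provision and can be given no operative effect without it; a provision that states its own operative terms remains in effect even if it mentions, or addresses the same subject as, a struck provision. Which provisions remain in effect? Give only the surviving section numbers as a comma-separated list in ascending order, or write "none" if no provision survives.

1, 2, 5

Article 3 is struck. The only function of Article 4 is the priority direction for Article 3, so it cannot stand once Article 3 is removed. Article 6 operates only by reference to Article 3, so it falls with Article 3. Under the stated default rule, only provisions that cannot operate independently fall away; the rest are enforced. Article 1, Article 2, and Article 5 remain in effect.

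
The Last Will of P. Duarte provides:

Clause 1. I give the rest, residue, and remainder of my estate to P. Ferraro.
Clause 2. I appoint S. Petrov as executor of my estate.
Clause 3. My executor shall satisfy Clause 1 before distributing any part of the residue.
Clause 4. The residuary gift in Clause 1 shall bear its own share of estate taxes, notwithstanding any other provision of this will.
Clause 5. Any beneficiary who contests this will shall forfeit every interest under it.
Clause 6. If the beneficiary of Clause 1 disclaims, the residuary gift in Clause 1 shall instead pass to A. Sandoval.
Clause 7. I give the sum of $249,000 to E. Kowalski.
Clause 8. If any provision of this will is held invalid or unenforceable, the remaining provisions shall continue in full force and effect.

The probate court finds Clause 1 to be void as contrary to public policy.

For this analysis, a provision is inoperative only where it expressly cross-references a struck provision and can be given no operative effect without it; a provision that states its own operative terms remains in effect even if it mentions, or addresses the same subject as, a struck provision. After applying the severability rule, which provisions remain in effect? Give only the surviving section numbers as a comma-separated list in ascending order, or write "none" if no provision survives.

Clause 1 is struck. Clause 3 operates only by reference to Clause 1, so it falls with Clause 1. Clause 4 operates only by reference to Clause 1, so it falls with Clause 1. Clause 6 merely fixes the alternative disposition for Clause 1; with Clause 1 gone it has nothing to operate on and falls away. Under the severability clause in Clause 8, the remaining provisions continue in force. Clause 2, Clause 5, Clause 7, and Clause 8 remain in effect.

2, 5, 7, 8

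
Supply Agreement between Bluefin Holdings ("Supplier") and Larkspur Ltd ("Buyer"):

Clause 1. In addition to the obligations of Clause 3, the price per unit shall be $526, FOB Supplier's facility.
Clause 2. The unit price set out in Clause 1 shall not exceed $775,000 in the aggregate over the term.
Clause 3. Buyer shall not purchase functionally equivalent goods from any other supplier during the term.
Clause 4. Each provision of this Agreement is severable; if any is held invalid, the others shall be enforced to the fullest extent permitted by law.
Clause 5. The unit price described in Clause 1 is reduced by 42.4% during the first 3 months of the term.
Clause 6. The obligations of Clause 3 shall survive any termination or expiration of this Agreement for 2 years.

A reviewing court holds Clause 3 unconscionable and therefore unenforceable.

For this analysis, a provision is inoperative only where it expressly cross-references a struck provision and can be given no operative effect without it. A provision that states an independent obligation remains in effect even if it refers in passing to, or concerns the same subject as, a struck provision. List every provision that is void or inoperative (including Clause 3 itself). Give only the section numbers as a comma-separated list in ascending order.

Clause 3 is struck. The only function of Clause 6 is the survival period for Clause 3, so it cannot stand once Clause 3 is removed. Although Clause 1 refers to Clause 3, its operative terms do not depend on Clause 3, so it remains in effect. Under the severability clause in Clause 4, the remaining provisions continue in force. Clause 1, Clause 2, Clause 4, and Clause 5 remain in effect.

3, 6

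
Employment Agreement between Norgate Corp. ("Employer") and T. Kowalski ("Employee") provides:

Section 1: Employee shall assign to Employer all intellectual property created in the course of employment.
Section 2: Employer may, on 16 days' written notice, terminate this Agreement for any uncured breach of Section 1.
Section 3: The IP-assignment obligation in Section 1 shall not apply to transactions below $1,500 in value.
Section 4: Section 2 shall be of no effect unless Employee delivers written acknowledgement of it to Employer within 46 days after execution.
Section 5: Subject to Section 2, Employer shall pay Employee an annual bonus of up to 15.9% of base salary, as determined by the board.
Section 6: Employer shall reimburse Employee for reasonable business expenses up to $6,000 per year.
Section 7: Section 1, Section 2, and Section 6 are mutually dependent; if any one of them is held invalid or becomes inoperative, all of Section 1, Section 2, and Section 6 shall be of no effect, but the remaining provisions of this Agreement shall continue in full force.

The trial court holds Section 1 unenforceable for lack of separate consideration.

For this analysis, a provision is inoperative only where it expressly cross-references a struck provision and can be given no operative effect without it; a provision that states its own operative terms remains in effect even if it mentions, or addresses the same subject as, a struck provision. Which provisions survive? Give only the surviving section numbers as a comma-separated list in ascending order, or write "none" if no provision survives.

Section 1 is struck. The only function of Section 2 is the termination right for breach of Section 1, so it cannot stand once Section 1 is removed. The whole of Section 3 is the carve-out from the IP-assignment obligation, defined by reference to Section 1, so Section 3 cannot stand once Section 1 is removed. Section 4 operates only by reference to Section 2, so it falls with Section 2. Section 5 mentions Section 2 but its own obligation stands independently of Section 2, so Section 5 is not affected. Section 7 declares Section 1, Section 2, and Section 6 mutually dependent; since one of them has fallen, all of them are of no effect. That brings down Section 6 as well. The remainder continues in force under Section 7. The provisions still in force are Section 5 and Section 7.

5, 7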